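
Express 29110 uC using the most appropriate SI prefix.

= 29.11 × 10⁻³ C; 10⁻³ is milli.

29.11 mC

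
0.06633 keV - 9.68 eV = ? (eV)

In eV:
  0.06633 keV = 0.06633 × 10^3 eV = 66.33
  9.68 eV → 9.68
Difference: 66.33 - 9.68 = 56.65

56.65 eV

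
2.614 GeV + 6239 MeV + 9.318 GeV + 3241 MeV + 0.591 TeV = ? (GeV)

In GeV:
  2.614 GeV → 2.614
  6239 MeV = 6239 × 10^-3 GeV = 6.239
  9.318 GeV → 9.318
  3241 MeV = 3241 × 10^-3 GeV = 3.241
  0.591 TeV = 0.591 × 10^3 GeV = 591
Sum: 2.614 + 6.239 + 9.318 + 3.241 + 591 = 612.412

612.412 GeV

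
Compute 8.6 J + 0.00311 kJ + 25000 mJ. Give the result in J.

36.71 J

In J:
  8.6 J → 8.6
  0.00311 kJ = 0.00311 × 10^3 J = 3.11
  25000 mJ = 25000 × 10^-3 J = 25
Sum: 8.6 + 3.11 + 25 = 36.71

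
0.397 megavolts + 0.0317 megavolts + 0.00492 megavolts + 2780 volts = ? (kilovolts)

In kilovolts:
  0.397 megavolts = 0.397e3 kilovolts = 397
  0.0317 megavolts = 0.0317e3 kilovolts = 31.7
  0.00492 megavolts = 0.00492e3 kilovolts = 4.92
  2780 volts = 2780e-3 kilovolts = 2.78
Sum: 397 + 31.7 + 4.92 + 2.78 = 436.4

436.4 kilovolts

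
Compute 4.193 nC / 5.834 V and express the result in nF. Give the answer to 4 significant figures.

(4.193e-9) / (5.834) = 0.718718e-9 F

0.7187 nF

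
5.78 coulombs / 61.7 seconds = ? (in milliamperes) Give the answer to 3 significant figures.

93.7 milliamperes

(5.78) / (61.7) = 0.093679 A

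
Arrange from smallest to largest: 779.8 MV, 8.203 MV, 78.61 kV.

78.61 kV < 8.203 MV < 779.8 MV

779.8 MV = 779800000 V
8.203 MV = 8203000 V
78.61 kV = 78610 V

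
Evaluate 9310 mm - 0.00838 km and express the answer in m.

0.93 m

In m:
  9310 mm = 9310 × 10^-3 m = 9.31
  0.00838 km = 0.00838 × 10^3 m = 8.38
Difference: 9.31 - 8.38 = 0.93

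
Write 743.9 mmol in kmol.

milli = 1e-3, kilo = 1e3; factor is 1e-6.
743.9 × 1e-6 = 0.0007439

0.0007439 kmol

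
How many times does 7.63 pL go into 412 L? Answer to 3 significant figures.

(412) / (7.63 × 10⁻¹²) = 54 × 10¹²

54000000000000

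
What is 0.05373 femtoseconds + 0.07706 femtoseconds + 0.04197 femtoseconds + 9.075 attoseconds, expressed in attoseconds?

In attoseconds:
  0.05373 femtoseconds = 0.05373e3 attoseconds = 53.73
  0.07706 femtoseconds = 0.07706e3 attoseconds = 77.06
  0.04197 femtoseconds = 0.04197e3 attoseconds = 41.97
  9.075 attoseconds → 9.075
Sum: 53.73 + 77.06 + 41.97 + 9.075 = 181.835

181.835 attoseconds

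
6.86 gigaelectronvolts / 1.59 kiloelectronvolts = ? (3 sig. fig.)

4310000

(6.86 × 10^9) / (1.59 × 10^3) = 4.314 × 10^6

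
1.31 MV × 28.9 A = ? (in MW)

37.859 MW

1.31 × 10⁶ × 28.9 = 37.859 × 10⁶ W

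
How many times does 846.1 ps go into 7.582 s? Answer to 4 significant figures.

(7.582) / (846.1 × 10^-12) = 0.0089611 × 10^12

8961000000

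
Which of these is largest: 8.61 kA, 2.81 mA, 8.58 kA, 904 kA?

904 kA

8.61 kA = 8610 A
2.81 mA = 0.00281 A
8.58 kA = 8580 A
904 kA = 904000 A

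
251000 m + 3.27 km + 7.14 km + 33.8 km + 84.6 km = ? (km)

379.81 km

In km:
  251000 m = 251000 × 10⁻³ km = 251
  3.27 km → 3.27
  7.14 km → 7.14
  33.8 km → 33.8
  84.6 km → 84.6
Sum: 251 + 3.27 + 7.14 + 33.8 + 84.6 = 379.81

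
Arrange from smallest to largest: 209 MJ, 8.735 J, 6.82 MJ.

8.735 J < 6.82 MJ < 209 MJ

209 MJ = 209000000 J
8.735 J = 8.735 J
6.82 MJ = 6820000 J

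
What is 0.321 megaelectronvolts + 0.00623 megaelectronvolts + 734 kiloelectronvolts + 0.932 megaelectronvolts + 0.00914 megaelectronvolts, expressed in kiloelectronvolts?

In kiloelectronvolts:
  0.321 megaelectronvolts = 0.321e3 kiloelectronvolts = 321
  0.00623 megaelectronvolts = 0.00623e3 kiloelectronvolts = 6.23
  734 kiloelectronvolts → 734
  0.932 megaelectronvolts = 0.932e3 kiloelectronvolts = 932
  0.00914 megaelectronvolts = 0.00914e3 kiloelectronvolts = 9.14
Sum: 321 + 6.23 + 734 + 932 + 9.14 = 2002.37

2002.37 kiloelectronvolts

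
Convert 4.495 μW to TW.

micro = 10^-6, tera = 10^12; factor is 10^-18.
4.495 × 10^-18 = 0.000000000000000004495

0.000000000000000004495 TW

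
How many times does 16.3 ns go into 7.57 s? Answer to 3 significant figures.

464000000

(7.57) / (16.3 × 10^-9) = 0.4644 × 10^9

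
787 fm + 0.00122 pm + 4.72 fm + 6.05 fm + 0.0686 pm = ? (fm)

867.59 fm

In fm:
  787 fm → 787
  0.00122 pm = 0.00122e3 fm = 1.22
  4.72 fm → 4.72
  6.05 fm → 6.05
  0.0686 pm = 0.0686e3 fm = 68.6
Sum: 787 + 1.22 + 4.72 + 6.05 + 68.6 = 867.59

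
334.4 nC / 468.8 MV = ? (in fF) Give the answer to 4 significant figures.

0.7133 fF

(334.4 × 10^-9) / (468.8 × 10^6) = 0.713311 × 10^-15 F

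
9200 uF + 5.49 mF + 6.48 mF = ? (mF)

21.17 mF

In mF:
  9200 uF = 9200e-3 mF = 9.2
  5.49 mF → 5.49
  6.48 mF → 6.48
Sum: 9.2 + 5.49 + 6.48 = 21.17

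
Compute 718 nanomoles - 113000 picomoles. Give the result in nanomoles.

605 nanomoles

In nanomoles:
  718 nanomoles → 718
  113000 picomoles = 113000 × 10^-3 nanomoles = 113
Difference: 718 - 113 = 605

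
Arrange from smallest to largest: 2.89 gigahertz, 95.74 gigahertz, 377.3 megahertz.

377.3 megahertz < 2.89 gigahertz < 95.74 gigahertz

2.89 gigahertz = 2890000000 hertz
95.74 gigahertz = 95740000000 hertz
377.3 megahertz = 377300000 hertz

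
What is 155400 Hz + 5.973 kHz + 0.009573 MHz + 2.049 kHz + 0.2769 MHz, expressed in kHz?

449.895 kHz

In kHz:
  155400 Hz = 155400 × 10^-3 kHz = 155.4
  5.973 kHz → 5.973
  0.009573 MHz = 0.009573 × 10^3 kHz = 9.573
  2.049 kHz → 2.049
  0.2769 MHz = 0.2769 × 10^3 kHz = 276.9
Sum: 155.4 + 5.973 + 9.573 + 2.049 + 276.9 = 449.895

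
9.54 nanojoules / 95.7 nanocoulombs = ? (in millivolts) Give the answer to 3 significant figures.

99.7 millivolts

(9.54e-9) / (95.7e-9) = 0.099687 V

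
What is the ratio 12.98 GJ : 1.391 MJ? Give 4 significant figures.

(12.98 × 10⁹) / (1.391 × 10⁶) = 9.3314 × 10³

9331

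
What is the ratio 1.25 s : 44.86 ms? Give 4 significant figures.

(1.25) / (44.86 × 10⁻³) = 0.027864 × 10³

27.86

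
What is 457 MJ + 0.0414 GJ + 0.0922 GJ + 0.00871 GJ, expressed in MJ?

In MJ:
  457 MJ → 457
  0.0414 GJ = 0.0414e3 MJ = 41.4
  0.0922 GJ = 0.0922e3 MJ = 92.2
  0.00871 GJ = 0.00871e3 MJ = 8.71
Sum: 457 + 41.4 + 92.2 + 8.71 = 599.31

599.31 MJ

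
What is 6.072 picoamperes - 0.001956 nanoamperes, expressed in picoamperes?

In picoamperes:
  6.072 picoamperes → 6.072
  0.001956 nanoamperes = 0.001956 × 10³ picoamperes = 1.956
Difference: 6.072 - 1.956 = 4.116

4.116 picoamperes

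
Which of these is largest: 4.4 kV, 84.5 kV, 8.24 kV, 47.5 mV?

84.5 kV

4.4 kV = 4400 V
84.5 kV = 84500 V
8.24 kV = 8240 V
47.5 mV = 0.0475 V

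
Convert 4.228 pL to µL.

pico = 10^-12, micro = 10^-6; factor is 10^-6.
4.228 × 10^-6 = 0.000004228

0.000004228 µL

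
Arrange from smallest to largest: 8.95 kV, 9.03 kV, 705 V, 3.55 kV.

705 V < 3.55 kV < 8.95 kV < 9.03 kV

8.95 kV = 8950 V
9.03 kV = 9030 V
705 V = 705 V
3.55 kV = 3550 V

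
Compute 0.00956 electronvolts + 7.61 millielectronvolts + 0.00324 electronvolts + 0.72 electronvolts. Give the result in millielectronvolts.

740.41 millielectronvolts

In millielectronvolts:
  0.00956 electronvolts = 0.00956e3 millielectronvolts = 9.56
  7.61 millielectronvolts → 7.61
  0.00324 electronvolts = 0.00324e3 millielectronvolts = 3.24
  0.72 electronvolts = 0.72e3 millielectronvolts = 720
Sum: 9.56 + 7.61 + 3.24 + 720 = 740.41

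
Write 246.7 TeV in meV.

tera = 10^12, milli = 10^-3; factor is 10^15.
246.7 × 10^15 = 246700000000000000

246700000000000000 meV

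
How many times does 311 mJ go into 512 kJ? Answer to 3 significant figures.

(512e3) / (311e-3) = 1.646e6

1650000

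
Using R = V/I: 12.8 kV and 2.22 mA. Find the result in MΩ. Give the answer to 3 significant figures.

5.77 MΩ

(12.8 × 10³) / (2.22 × 10⁻³) = 5.7658 × 10⁶ Ω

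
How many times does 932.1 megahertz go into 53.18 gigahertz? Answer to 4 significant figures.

57.05

(53.18e9) / (932.1e6) = 0.057054e3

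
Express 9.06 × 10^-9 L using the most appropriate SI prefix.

= 9.06 × 10^-9 L; 10^-9 is nano.

9.06 nL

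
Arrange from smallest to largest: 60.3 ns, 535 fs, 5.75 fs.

60.3 ns = 0.0000000603 s
535 fs = 0.000000000000535 s
5.75 fs = 0.00000000000000575 s

5.75 fs < 535 fs < 60.3 ns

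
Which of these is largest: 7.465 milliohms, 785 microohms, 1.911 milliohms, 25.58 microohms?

7.465 milliohms

7.465 milliohms = 0.007465 ohms
785 microohms = 0.000785 ohms
1.911 milliohms = 0.001911 ohms
25.58 microohms = 0.00002558 ohms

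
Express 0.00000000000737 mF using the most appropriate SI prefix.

= 7.37 × 10^-15 F; 10^-15 is femto.

7.37 fF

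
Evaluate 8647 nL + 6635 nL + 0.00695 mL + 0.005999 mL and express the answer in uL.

In uL:
  8647 nL = 8647e-3 uL = 8.647
  6635 nL = 6635e-3 uL = 6.635
  0.00695 mL = 0.00695e3 uL = 6.95
  0.005999 mL = 0.005999e3 uL = 5.999
Sum: 8.647 + 6.635 + 6.95 + 5.999 = 28.231

28.231 uL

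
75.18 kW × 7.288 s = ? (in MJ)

75.18 × 10^3 × 7.288 = 547.91184 × 10^3 J

0.54791184 MJ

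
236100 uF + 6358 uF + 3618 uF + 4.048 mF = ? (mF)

In mF:
  236100 uF = 236100e-3 mF = 236.1
  6358 uF = 6358e-3 mF = 6.358
  3618 uF = 3618e-3 mF = 3.618
  4.048 mF → 4.048
Sum: 236.1 + 6.358 + 3.618 + 4.048 = 250.124

250.124 mF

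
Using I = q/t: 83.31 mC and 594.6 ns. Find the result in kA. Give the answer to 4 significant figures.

140.1 kA

(83.31 × 10^-3) / (594.6 × 10^-9) = 0.140111 × 10^6 A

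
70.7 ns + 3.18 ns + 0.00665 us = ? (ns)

80.53 ns

In ns:
  70.7 ns → 70.7
  3.18 ns → 3.18
  0.00665 us = 0.00665 × 10³ ns = 6.65
Sum: 70.7 + 3.18 + 6.65 = 80.53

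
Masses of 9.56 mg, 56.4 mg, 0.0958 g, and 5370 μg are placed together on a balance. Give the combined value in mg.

In mg:
  9.56 mg → 9.56
  56.4 mg → 56.4
  0.0958 g = 0.0958e3 mg = 95.8
  5370 μg = 5370e-3 mg = 5.37
Sum: 9.56 + 56.4 + 95.8 + 5.37 = 167.13

167.13 mg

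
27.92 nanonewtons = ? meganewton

0.00000000000002792 meganewtons

nano = 10⁻⁹, mega = 10⁶; factor is 10⁻¹⁵.
27.92 × 10⁻¹⁵ = 0.00000000000002792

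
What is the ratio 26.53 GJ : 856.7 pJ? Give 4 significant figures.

(26.53e9) / (856.7e-12) = 0.030968e21

30970000000000000000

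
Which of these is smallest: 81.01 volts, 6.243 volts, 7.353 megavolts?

6.243 volts

81.01 volts = 81.01 volts
6.243 volts = 6.243 volts
7.353 megavolts = 7353000 volts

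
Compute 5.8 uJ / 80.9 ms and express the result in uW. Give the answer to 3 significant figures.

(5.8e-6) / (80.9e-3) = 0.071693e-3 W

71.7 uW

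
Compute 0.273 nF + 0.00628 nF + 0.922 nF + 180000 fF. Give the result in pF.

1381.28 pF

In pF:
  0.273 nF = 0.273 × 10^3 pF = 273
  0.00628 nF = 0.00628 × 10^3 pF = 6.28
  0.922 nF = 0.922 × 10^3 pF = 922
  180000 fF = 180000 × 10^-3 pF = 180
Sum: 273 + 6.28 + 922 + 180 = 1381.28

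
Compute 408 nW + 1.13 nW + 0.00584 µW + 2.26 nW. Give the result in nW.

In nW:
  408 nW → 408
  1.13 nW → 1.13
  0.00584 µW = 0.00584e3 nW = 5.84
  2.26 nW → 2.26
Sum: 408 + 1.13 + 5.84 + 2.26 = 417.23

417.23 nW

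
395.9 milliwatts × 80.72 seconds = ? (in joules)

395.9e-3 × 80.72 = 31957.048e-3 J

31.957048 joules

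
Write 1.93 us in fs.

1930000000 fs

micro = 1e-6, femto = 1e-15; factor is 1e9.
1.93 × 1e9 = 1930000000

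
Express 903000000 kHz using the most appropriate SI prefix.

903 GHz

= 903e9 Hz; 1e9 is giga.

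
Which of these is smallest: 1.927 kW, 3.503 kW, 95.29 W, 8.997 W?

1.927 kW = 1927 W
3.503 kW = 3503 W
95.29 W = 95.29 W
8.997 W = 8.997 W

8.997 W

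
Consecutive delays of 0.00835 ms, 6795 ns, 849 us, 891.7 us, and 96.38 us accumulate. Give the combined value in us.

1852.225 us

In us:
  0.00835 ms = 0.00835 × 10^3 us = 8.35
  6795 ns = 6795 × 10^-3 us = 6.795
  849 us → 849
  891.7 us → 891.7
  96.38 us → 96.38
Sum: 8.35 + 6.795 + 849 + 891.7 + 96.38 = 1852.225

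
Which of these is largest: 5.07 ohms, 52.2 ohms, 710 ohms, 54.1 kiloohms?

54.1 kiloohms

5.07 ohms = 5.07 ohms
52.2 ohms = 52.2 ohms
710 ohms = 710 ohms
54.1 kiloohms = 54100 ohms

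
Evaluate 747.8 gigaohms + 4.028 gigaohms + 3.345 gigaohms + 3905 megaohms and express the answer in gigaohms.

In gigaohms:
  747.8 gigaohms → 747.8
  4.028 gigaohms → 4.028
  3.345 gigaohms → 3.345
  3905 megaohms = 3905 × 10^-3 gigaohms = 3.905
Sum: 747.8 + 4.028 + 3.345 + 3.905 = 759.078

759.078 gigaohms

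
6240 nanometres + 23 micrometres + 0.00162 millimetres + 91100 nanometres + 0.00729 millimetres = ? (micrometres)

In micrometres:
  6240 nanometres = 6240e-3 micrometres = 6.24
  23 micrometres → 23
  0.00162 millimetres = 0.00162e3 micrometres = 1.62
  91100 nanometres = 91100e-3 micrometres = 91.1
  0.00729 millimetres = 0.00729e3 micrometres = 7.29
Sum: 6.24 + 23 + 1.62 + 91.1 + 7.29 = 129.25

129.25 micrometres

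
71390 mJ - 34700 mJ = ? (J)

In J:
  71390 mJ = 71390e-3 J = 71.39
  34700 mJ = 34700e-3 J = 34.7
Difference: 71.39 - 34.7 = 36.69

36.69 J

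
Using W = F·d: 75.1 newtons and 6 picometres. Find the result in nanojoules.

0.4506 nanojoules

75.1 × 6e-12 = 450.6e-12 J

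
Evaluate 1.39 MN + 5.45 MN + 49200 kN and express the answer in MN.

In MN:
  1.39 MN → 1.39
  5.45 MN → 5.45
  49200 kN = 49200 × 10^-3 MN = 49.2
Sum: 1.39 + 5.45 + 49.2 = 56.04

56.04 MN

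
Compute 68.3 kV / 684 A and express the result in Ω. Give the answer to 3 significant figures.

(68.3e3) / (684) = 0.099854e3 Ω

99.9 Ω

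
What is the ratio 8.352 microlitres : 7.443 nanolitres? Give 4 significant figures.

(8.352 × 10^-6) / (7.443 × 10^-9) = 1.1221 × 10^3

1122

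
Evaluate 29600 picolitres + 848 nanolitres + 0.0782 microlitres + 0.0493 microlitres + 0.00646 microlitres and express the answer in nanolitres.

1011.56 nanolitres

In nanolitres:
  29600 picolitres = 29600 × 10^-3 nanolitres = 29.6
  848 nanolitres → 848
  0.0782 microlitres = 0.0782 × 10^3 nanolitres = 78.2
  0.0493 microlitres = 0.0493 × 10^3 nanolitres = 49.3
  0.00646 microlitres = 0.00646 × 10^3 nanolitres = 6.46
Sum: 29.6 + 848 + 78.2 + 49.3 + 6.46 = 1011.56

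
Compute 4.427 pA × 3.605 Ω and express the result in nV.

4.427e-12 × 3.605 = 15.959335e-12 V

0.015959335 nV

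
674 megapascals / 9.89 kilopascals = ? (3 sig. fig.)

68100

(674 × 10^6) / (9.89 × 10^3) = 68.15 × 10^3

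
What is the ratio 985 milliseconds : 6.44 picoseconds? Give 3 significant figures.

153000000000

(985 × 10^-3) / (6.44 × 10^-12) = 153 × 10^9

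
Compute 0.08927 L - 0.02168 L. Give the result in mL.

67.59 mL

In mL:
  0.08927 L = 0.08927 × 10^3 mL = 89.27
  0.02168 L = 0.02168 × 10^3 mL = 21.68
Difference: 89.27 - 21.68 = 67.59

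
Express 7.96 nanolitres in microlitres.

nano = 10⁻⁹, micro = 10⁻⁶; factor is 10⁻³.
7.96 × 10⁻³ = 0.00796

0.00796 microlitres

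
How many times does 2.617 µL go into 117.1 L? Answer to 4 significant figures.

(117.1) / (2.617 × 10^-6) = 44.746 × 10^6

44750000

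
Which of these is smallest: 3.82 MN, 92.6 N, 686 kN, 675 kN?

3.82 MN = 3820000 N
92.6 N = 92.6 N
686 kN = 686000 N
675 kN = 675000 N

92.6 N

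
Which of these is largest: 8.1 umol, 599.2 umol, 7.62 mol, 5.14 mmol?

8.1 umol = 0.0000081 mol
599.2 umol = 0.0005992 mol
7.62 mol = 7.62 mol
5.14 mmol = 0.00514 mol

7.62 mol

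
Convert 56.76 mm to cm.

5.676 cm

milli = 10⁻³, centi = 10⁻²; factor is 10⁻¹.
56.76 × 10⁻¹ = 5.676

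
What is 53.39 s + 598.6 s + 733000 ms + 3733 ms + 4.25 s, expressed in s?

1392.973 s

In s:
  53.39 s → 53.39
  598.6 s → 598.6
  733000 ms = 733000e-3 s = 733
  3733 ms = 3733e-3 s = 3.733
  4.25 s → 4.25
Sum: 53.39 + 598.6 + 733 + 3.733 + 4.25 = 1392.973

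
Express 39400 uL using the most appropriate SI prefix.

= 39.4 × 10⁻³ L; 10⁻³ is milli.

39.4 mL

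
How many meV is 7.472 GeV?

giga = 10⁹, milli = 10⁻³; factor is 10¹².
7.472 × 10¹² = 7472000000000

7472000000000 meV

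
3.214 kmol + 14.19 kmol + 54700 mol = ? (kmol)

In kmol:
  3.214 kmol → 3.214
  14.19 kmol → 14.19
  54700 mol = 54700 × 10^-3 kmol = 54.7
Sum: 3.214 + 14.19 + 54.7 = 72.104

72.104 kmol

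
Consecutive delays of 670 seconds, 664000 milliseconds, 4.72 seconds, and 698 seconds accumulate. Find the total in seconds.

2036.72 seconds

In seconds:
  670 seconds → 670
  664000 milliseconds = 664000 × 10⁻³ seconds = 664
  4.72 seconds → 4.72
  698 seconds → 698
Sum: 670 + 664 + 4.72 + 698 = 2036.72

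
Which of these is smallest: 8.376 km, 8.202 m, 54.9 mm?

54.9 mm

8.376 km = 8376 m
8.202 m = 8.202 m
54.9 mm = 0.0549 m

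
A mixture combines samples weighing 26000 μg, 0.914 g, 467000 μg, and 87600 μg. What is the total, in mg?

In mg:
  26000 μg = 26000 × 10^-3 mg = 26
  0.914 g = 0.914 × 10^3 mg = 914
  467000 μg = 467000 × 10^-3 mg = 467
  87600 μg = 87600 × 10^-3 mg = 87.6
Sum: 26 + 914 + 467 + 87.6 = 1494.6

1494.6 mg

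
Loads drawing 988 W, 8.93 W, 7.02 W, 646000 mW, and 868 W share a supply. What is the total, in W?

In W:
  988 W → 988
  8.93 W → 8.93
  7.02 W → 7.02
  646000 mW = 646000e-3 W = 646
  868 W → 868
Sum: 988 + 8.93 + 7.02 + 646 + 868 = 2517.95

2517.95 W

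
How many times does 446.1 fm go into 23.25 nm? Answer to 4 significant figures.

52120

(23.25 × 10^-9) / (446.1 × 10^-15) = 0.052118 × 10^6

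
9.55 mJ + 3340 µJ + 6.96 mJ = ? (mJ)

19.85 mJ

In mJ:
  9.55 mJ → 9.55
  3340 µJ = 3340e-3 mJ = 3.34
  6.96 mJ → 6.96
Sum: 9.55 + 3.34 + 6.96 = 19.85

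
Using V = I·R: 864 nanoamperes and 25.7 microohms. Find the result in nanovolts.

0.0222048 nanovolts

864 × 10^-9 × 25.7 × 10^-6 = 22204.8 × 10^-15 V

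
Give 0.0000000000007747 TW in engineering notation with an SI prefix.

774.7 mW

= 774.7e-3 W; 1e-3 is milli.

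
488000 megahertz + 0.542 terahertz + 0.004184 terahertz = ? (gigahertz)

1034.184 gigahertz

In gigahertz:
  488000 megahertz = 488000e-3 gigahertz = 488
  0.542 terahertz = 0.542e3 gigahertz = 542
  0.004184 terahertz = 0.004184e3 gigahertz = 4.184
Sum: 488 + 542 + 4.184 = 1034.184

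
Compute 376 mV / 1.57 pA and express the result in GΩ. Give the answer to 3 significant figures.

(376 × 10⁻³) / (1.57 × 10⁻¹²) = 239.49 × 10⁹ Ω

239 GΩ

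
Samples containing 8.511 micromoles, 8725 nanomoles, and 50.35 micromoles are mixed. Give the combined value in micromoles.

67.586 micromoles

In micromoles:
  8.511 micromoles → 8.511
  8725 nanomoles = 8725e-3 micromoles = 8.725
  50.35 micromoles → 50.35
Sum: 8.511 + 8.725 + 50.35 = 67.586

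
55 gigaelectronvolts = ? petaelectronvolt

giga = 1e9, peta = 1e15; factor is 1e-6.
55 × 1e-6 = 0.000055

0.000055 petaelectronvolts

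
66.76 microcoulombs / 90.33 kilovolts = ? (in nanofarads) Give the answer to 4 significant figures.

(66.76 × 10⁻⁶) / (90.33 × 10³) = 0.739068 × 10⁻⁹ F

0.7391 nanofarads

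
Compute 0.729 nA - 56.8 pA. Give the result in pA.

In pA:
  0.729 nA = 0.729 × 10³ pA = 729
  56.8 pA → 56.8
Difference: 729 - 56.8 = 672.2

672.2 pA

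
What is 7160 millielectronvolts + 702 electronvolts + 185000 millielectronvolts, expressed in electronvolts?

In electronvolts:
  7160 millielectronvolts = 7160 × 10⁻³ electronvolts = 7.16
  702 electronvolts → 702
  185000 millielectronvolts = 185000 × 10⁻³ electronvolts = 185
Sum: 7.16 + 702 + 185 = 894.16

894.16 electronvolts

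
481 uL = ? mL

0.481 mL

micro = 1e-6, milli = 1e-3; factor is 1e-3.
481 × 1e-3 = 0.481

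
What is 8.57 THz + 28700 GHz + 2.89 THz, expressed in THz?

40.16 THz

In THz:
  8.57 THz → 8.57
  28700 GHz = 28700 × 10⁻³ THz = 28.7
  2.89 THz → 2.89
Sum: 8.57 + 28.7 + 2.89 = 40.16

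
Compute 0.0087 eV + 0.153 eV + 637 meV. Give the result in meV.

In meV:
  0.0087 eV = 0.0087 × 10³ meV = 8.7
  0.153 eV = 0.153 × 10³ meV = 153
  637 meV → 637
Sum: 8.7 + 153 + 637 = 798.7

798.7 meV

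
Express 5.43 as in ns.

atto = 10⁻¹⁸, nano = 10⁻⁹; factor is 10⁻⁹.
5.43 × 10⁻⁹ = 0.00000000543

0.00000000543 ns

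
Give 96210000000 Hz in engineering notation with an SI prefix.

96.21 GHz

= 96.21 × 10⁹ Hz; 10⁹ is giga.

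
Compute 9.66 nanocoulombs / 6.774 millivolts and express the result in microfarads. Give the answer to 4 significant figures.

(9.66 × 10^-9) / (6.774 × 10^-3) = 1.42604 × 10^-6 F

1.426 microfarads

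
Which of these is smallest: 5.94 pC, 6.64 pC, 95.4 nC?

5.94 pC = 0.00000000000594 C
6.64 pC = 0.00000000000664 C
95.4 nC = 0.0000000954 C

5.94 pC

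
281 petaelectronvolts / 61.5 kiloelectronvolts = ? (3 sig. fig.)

(281 × 10¹⁵) / (61.5 × 10³) = 4.569 × 10¹²

4570000000000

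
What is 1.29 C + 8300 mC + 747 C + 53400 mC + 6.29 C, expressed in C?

816.28 C

In C:
  1.29 C → 1.29
  8300 mC = 8300 × 10^-3 C = 8.3
  747 C → 747
  53400 mC = 53400 × 10^-3 C = 53.4
  6.29 C → 6.29
Sum: 1.29 + 8.3 + 747 + 53.4 + 6.29 = 816.28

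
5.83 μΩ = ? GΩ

0.00000000000000583 GΩ

micro = 1e-6, giga = 1e9; factor is 1e-15.
5.83 × 1e-15 = 0.00000000000000583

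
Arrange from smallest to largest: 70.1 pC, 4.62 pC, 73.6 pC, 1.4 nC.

4.62 pC < 70.1 pC < 73.6 pC < 1.4 nC

70.1 pC = 0.0000000000701 C
4.62 pC = 0.00000000000462 C
73.6 pC = 0.0000000000736 C
1.4 nC = 0.0000000014 C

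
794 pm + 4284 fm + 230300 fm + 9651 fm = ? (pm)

In pm:
  794 pm → 794
  4284 fm = 4284 × 10^-3 pm = 4.284
  230300 fm = 230300 × 10^-3 pm = 230.3
  9651 fm = 9651 × 10^-3 pm = 9.651
Sum: 794 + 4.284 + 230.3 + 9.651 = 1038.235

1038.235 pm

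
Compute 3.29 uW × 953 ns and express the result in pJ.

3.29 × 10⁻⁶ × 953 × 10⁻⁹ = 3135.37 × 10⁻¹⁵ J

3.13537 pJ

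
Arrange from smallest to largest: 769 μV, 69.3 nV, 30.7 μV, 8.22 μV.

769 μV = 0.000769 V
69.3 nV = 0.0000000693 V
30.7 μV = 0.0000307 V
8.22 μV = 0.00000822 V

69.3 nV < 8.22 μV < 30.7 μV < 769 μV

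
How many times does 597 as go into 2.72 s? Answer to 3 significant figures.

(2.72) / (597 × 10⁻¹⁸) = 0.004556 × 10¹⁸

4560000000000000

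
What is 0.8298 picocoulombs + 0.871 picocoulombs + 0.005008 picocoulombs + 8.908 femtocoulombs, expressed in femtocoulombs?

In femtocoulombs:
  0.8298 picocoulombs = 0.8298 × 10^3 femtocoulombs = 829.8
  0.871 picocoulombs = 0.871 × 10^3 femtocoulombs = 871
  0.005008 picocoulombs = 0.005008 × 10^3 femtocoulombs = 5.008
  8.908 femtocoulombs → 8.908
Sum: 829.8 + 871 + 5.008 + 8.908 = 1714.716

1714.716 femtocoulombs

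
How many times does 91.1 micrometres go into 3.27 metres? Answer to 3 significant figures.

(3.27) / (91.1 × 10⁻⁶) = 0.03589 × 10⁶

35900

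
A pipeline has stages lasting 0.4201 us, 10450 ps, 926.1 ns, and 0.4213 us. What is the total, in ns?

In ns:
  0.4201 us = 0.4201 × 10^3 ns = 420.1
  10450 ps = 10450 × 10^-3 ns = 10.45
  926.1 ns → 926.1
  0.4213 us = 0.4213 × 10^3 ns = 421.3
Sum: 420.1 + 10.45 + 926.1 + 421.3 = 1777.95

1777.95 ns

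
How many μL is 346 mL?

milli = 10⁻³, micro = 10⁻⁶; factor is 10³.
346 × 10³ = 346000

346000 μL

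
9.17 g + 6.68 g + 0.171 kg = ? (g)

In g:
  9.17 g → 9.17
  6.68 g → 6.68
  0.171 kg = 0.171 × 10³ g = 171
Sum: 9.17 + 6.68 + 171 = 186.85

186.85 g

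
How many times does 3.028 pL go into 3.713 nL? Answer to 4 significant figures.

1226

(3.713 × 10⁻⁹) / (3.028 × 10⁻¹²) = 1.2262 × 10³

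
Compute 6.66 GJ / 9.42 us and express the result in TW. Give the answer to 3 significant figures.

(6.66 × 10^9) / (9.42 × 10^-6) = 0.70701 × 10^15 W

707 TW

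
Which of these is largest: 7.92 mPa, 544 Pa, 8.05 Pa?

544 Pa

7.92 mPa = 0.00792 Pa
544 Pa = 544 Pa
8.05 Pa = 8.05 Pa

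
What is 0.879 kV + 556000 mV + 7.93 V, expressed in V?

In V:
  0.879 kV = 0.879 × 10³ V = 879
  556000 mV = 556000 × 10⁻³ V = 556
  7.93 V → 7.93
Sum: 879 + 556 + 7.93 = 1442.93

1442.93 V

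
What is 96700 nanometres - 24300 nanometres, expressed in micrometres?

In micrometres:
  96700 nanometres = 96700 × 10⁻³ micrometres = 96.7
  24300 nanometres = 24300 × 10⁻³ micrometres = 24.3
Difference: 96.7 - 24.3 = 72.4

72.4 micrometres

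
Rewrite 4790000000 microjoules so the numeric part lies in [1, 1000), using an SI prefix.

= 4.79 × 10^3 joules; 10^3 is kilo.

4.79 kilojoules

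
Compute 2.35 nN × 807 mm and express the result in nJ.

1.89645 nJ

2.35 × 10^-9 × 807 × 10^-3 = 1896.45 × 10^-12 J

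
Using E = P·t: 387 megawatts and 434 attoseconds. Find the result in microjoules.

0.167958 microjoules

387e6 × 434e-18 = 167958e-12 J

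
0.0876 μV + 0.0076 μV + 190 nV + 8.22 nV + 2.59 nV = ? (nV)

In nV:
  0.0876 μV = 0.0876 × 10^3 nV = 87.6
  0.0076 μV = 0.0076 × 10^3 nV = 7.6
  190 nV → 190
  8.22 nV → 8.22
  2.59 nV → 2.59
Sum: 87.6 + 7.6 + 190 + 8.22 + 2.59 = 296.01

296.01 nV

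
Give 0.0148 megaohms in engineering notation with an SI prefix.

= 14.8 × 10^3 ohms; 10^3 is kilo.

14.8 kiloohms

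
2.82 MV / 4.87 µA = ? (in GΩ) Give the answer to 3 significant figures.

(2.82 × 10^6) / (4.87 × 10^-6) = 0.57906 × 10^12 Ω

579 GΩ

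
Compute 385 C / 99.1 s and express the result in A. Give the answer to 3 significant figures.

3.88 A

(385) / (99.1) = 3.885 A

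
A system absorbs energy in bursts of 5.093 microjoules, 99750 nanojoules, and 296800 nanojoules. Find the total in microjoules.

401.643 microjoules

In microjoules:
  5.093 microjoules → 5.093
  99750 nanojoules = 99750 × 10^-3 microjoules = 99.75
  296800 nanojoules = 296800 × 10^-3 microjoules = 296.8
Sum: 5.093 + 99.75 + 296.8 = 401.643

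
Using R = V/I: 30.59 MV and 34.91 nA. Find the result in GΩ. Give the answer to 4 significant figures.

(30.59 × 10^6) / (34.91 × 10^-9) = 0.876253 × 10^15 Ω

876300 GΩ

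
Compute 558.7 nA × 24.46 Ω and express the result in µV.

558.7 × 10⁻⁹ × 24.46 = 13665.802 × 10⁻⁹ V

13.665802 µV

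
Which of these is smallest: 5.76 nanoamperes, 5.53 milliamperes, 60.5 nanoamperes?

5.76 nanoamperes

5.76 nanoamperes = 0.00000000576 amperes
5.53 milliamperes = 0.00553 amperes
60.5 nanoamperes = 0.0000000605 amperes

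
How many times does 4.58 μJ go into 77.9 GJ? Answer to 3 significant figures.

17000000000000000

(77.9 × 10⁹) / (4.58 × 10⁻⁶) = 17.01 × 10¹⁵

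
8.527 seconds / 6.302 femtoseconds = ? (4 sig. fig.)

1353000000000000

(8.527) / (6.302 × 10⁻¹⁵) = 1.3531 × 10¹⁵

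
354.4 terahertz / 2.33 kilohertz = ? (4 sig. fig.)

152100000000

(354.4e12) / (2.33e3) = 152.1e9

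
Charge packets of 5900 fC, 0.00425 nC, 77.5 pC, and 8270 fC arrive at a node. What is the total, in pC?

In pC:
  5900 fC = 5900e-3 pC = 5.9
  0.00425 nC = 0.00425e3 pC = 4.25
  77.5 pC → 77.5
  8270 fC = 8270e-3 pC = 8.27
Sum: 5.9 + 4.25 + 77.5 + 8.27 = 95.92

95.92 pC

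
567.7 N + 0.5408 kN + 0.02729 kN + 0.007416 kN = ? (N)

1143.206 N

In N:
  567.7 N → 567.7
  0.5408 kN = 0.5408e3 N = 540.8
  0.02729 kN = 0.02729e3 N = 27.29
  0.007416 kN = 0.007416e3 N = 7.416
Sum: 567.7 + 540.8 + 27.29 + 7.416 = 1143.206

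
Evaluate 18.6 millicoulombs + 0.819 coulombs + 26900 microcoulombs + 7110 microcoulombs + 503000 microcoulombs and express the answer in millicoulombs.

In millicoulombs:
  18.6 millicoulombs → 18.6
  0.819 coulombs = 0.819 × 10^3 millicoulombs = 819
  26900 microcoulombs = 26900 × 10^-3 millicoulombs = 26.9
  7110 microcoulombs = 7110 × 10^-3 millicoulombs = 7.11
  503000 microcoulombs = 503000 × 10^-3 millicoulombs = 503
Sum: 18.6 + 819 + 26.9 + 7.11 + 503 = 1374.61

1374.61 millicoulombs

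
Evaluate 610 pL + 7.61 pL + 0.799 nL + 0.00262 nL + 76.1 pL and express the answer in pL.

In pL:
  610 pL → 610
  7.61 pL → 7.61
  0.799 nL = 0.799 × 10^3 pL = 799
  0.00262 nL = 0.00262 × 10^3 pL = 2.62
  76.1 pL → 76.1
Sum: 610 + 7.61 + 799 + 2.62 + 76.1 = 1495.33

1495.33 pL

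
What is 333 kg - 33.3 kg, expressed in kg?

In kg:
  333 kg → 333
  33.3 kg → 33.3
Difference: 333 - 33.3 = 299.7

299.7 kg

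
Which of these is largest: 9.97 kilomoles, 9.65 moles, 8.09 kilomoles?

9.97 kilomoles = 9970 moles
9.65 moles = 9.65 moles
8.09 kilomoles = 8090 moles

9.97 kilomoles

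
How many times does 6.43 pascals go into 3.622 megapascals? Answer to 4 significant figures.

563300

(3.622 × 10^6) / (6.43) = 0.5633 × 10^6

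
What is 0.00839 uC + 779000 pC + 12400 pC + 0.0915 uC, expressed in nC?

891.29 nC

In nC:
  0.00839 uC = 0.00839e3 nC = 8.39
  779000 pC = 779000e-3 nC = 779
  12400 pC = 12400e-3 nC = 12.4
  0.0915 uC = 0.0915e3 nC = 91.5
Sum: 8.39 + 779 + 12.4 + 91.5 = 891.29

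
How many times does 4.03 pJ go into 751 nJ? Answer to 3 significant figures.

186000

(751e-9) / (4.03e-12) = 186.4e3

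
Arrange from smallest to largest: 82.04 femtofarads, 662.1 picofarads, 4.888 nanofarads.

82.04 femtofarads = 0.00000000000008204 farads
662.1 picofarads = 0.0000000006621 farads
4.888 nanofarads = 0.000000004888 farads

82.04 femtofarads < 662.1 picofarads < 4.888 nanofarads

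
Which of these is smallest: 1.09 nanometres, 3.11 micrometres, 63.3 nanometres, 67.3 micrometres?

1.09 nanometres = 0.00000000109 metres
3.11 micrometres = 0.00000311 metres
63.3 nanometres = 0.0000000633 metres
67.3 micrometres = 0.0000673 metres

1.09 nanometres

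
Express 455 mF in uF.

455000 uF

milli = 10⁻³, micro = 10⁻⁶; factor is 10³.
455 × 10³ = 455000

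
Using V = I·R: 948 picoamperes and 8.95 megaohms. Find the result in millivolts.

8.4846 millivolts

948 × 10⁻¹² × 8.95 × 10⁶ = 8484.6 × 10⁻⁶ V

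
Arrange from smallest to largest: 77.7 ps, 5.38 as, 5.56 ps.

5.38 as < 5.56 ps < 77.7 ps

77.7 ps = 0.0000000000777 s
5.38 as = 0.00000000000000000538 s
5.56 ps = 0.00000000000556 s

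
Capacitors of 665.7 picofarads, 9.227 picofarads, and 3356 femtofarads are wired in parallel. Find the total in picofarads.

In picofarads:
  665.7 picofarads → 665.7
  9.227 picofarads → 9.227
  3356 femtofarads = 3356e-3 picofarads = 3.356
Sum: 665.7 + 9.227 + 3.356 = 678.283

678.283 picofarads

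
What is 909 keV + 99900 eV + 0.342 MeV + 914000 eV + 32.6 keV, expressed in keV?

In keV:
  909 keV → 909
  99900 eV = 99900 × 10^-3 keV = 99.9
  0.342 MeV = 0.342 × 10^3 keV = 342
  914000 eV = 914000 × 10^-3 keV = 914
  32.6 keV → 32.6
Sum: 909 + 99.9 + 342 + 914 + 32.6 = 2297.5

2297.5 keV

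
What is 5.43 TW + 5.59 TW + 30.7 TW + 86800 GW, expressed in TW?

128.52 TW

In TW:
  5.43 TW → 5.43
  5.59 TW → 5.59
  30.7 TW → 30.7
  86800 GW = 86800 × 10⁻³ TW = 86.8
Sum: 5.43 + 5.59 + 30.7 + 86.8 = 128.52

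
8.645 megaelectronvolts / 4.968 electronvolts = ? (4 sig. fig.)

(8.645 × 10⁶) / (4.968) = 1.7401 × 10⁶

1740000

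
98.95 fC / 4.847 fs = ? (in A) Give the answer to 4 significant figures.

20.41 A

(98.95 × 10^-15) / (4.847 × 10^-15) = 20.4147 A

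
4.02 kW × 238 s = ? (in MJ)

4.02 × 10^3 × 238 = 956.76 × 10^3 J

0.95676 MJ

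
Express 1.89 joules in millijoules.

(no prefix) = 10^0, milli = 10^-3; factor is 10^3.
1.89 × 10^3 = 1890

1890 millijoules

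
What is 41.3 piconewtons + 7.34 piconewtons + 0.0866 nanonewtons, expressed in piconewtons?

135.24 piconewtons

In piconewtons:
  41.3 piconewtons → 41.3
  7.34 piconewtons → 7.34
  0.0866 nanonewtons = 0.0866 × 10³ piconewtons = 86.6
Sum: 41.3 + 7.34 + 86.6 = 135.24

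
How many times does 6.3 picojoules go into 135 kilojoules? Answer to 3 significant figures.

21400000000000000

(135 × 10^3) / (6.3 × 10^-12) = 21.43 × 10^15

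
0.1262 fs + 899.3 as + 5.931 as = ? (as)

1031.431 as

In as:
  0.1262 fs = 0.1262 × 10^3 as = 126.2
  899.3 as → 899.3
  5.931 as → 5.931
Sum: 126.2 + 899.3 + 5.931 = 1031.431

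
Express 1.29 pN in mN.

pico = 10^-12, milli = 10^-3; factor is 10^-9.
1.29 × 10^-9 = 0.00000000129

0.00000000129 mN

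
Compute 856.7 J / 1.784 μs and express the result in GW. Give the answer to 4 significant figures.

(856.7) / (1.784 × 10⁻⁶) = 480.213 × 10⁶ W

0.4802 GW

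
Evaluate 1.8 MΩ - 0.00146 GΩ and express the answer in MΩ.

In MΩ:
  1.8 MΩ → 1.8
  0.00146 GΩ = 0.00146e3 MΩ = 1.46
Difference: 1.8 - 1.46 = 0.34

0.34 MΩ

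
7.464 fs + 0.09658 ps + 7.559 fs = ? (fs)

In fs:
  7.464 fs → 7.464
  0.09658 ps = 0.09658 × 10³ fs = 96.58
  7.559 fs → 7.559
Sum: 7.464 + 96.58 + 7.559 = 111.603

111.603 fs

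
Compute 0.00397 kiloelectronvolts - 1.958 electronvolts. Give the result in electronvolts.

2.012 electronvolts

In electronvolts:
  0.00397 kiloelectronvolts = 0.00397 × 10³ electronvolts = 3.97
  1.958 electronvolts → 1.958
Difference: 3.97 - 1.958 = 2.012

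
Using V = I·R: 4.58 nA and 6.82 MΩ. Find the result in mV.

31.2356 mV

4.58e-9 × 6.82e6 = 31.2356e-3 V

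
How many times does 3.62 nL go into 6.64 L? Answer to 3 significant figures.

1830000000

(6.64) / (3.62 × 10⁻⁹) = 1.834 × 10⁹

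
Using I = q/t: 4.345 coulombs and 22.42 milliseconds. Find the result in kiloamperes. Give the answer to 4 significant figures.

(4.345) / (22.42 × 10⁻³) = 0.1938 × 10³ A

0.1938 kiloamperes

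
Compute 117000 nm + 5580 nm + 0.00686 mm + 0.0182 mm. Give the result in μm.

In μm:
  117000 nm = 117000 × 10⁻³ μm = 117
  5580 nm = 5580 × 10⁻³ μm = 5.58
  0.00686 mm = 0.00686 × 10³ μm = 6.86
  0.0182 mm = 0.0182 × 10³ μm = 18.2
Sum: 117 + 5.58 + 6.86 + 18.2 = 147.64

147.64 μm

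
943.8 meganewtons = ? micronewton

943800000000000 micronewtons

mega = 10^6, micro = 10^-6; factor is 10^12.
943.8 × 10^12 = 943800000000000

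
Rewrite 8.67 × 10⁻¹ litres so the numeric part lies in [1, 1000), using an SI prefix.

867 millilitres

= 867 × 10⁻³ litres; 10⁻³ is milli.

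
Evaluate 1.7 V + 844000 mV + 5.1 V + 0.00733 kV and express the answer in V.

858.13 V

In V:
  1.7 V → 1.7
  844000 mV = 844000 × 10^-3 V = 844
  5.1 V → 5.1
  0.00733 kV = 0.00733 × 10^3 V = 7.33
Sum: 1.7 + 844 + 5.1 + 7.33 = 858.13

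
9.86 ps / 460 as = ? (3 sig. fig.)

21400

(9.86 × 10⁻¹²) / (460 × 10⁻¹⁸) = 0.02143 × 10⁶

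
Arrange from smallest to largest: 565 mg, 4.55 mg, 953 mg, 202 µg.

565 mg = 0.565 g
4.55 mg = 0.00455 g
953 mg = 0.953 g
202 µg = 0.000202 g

202 µg < 4.55 mg < 565 mg < 953 mg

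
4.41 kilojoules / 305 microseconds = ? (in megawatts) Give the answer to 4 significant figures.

(4.41 × 10³) / (305 × 10⁻⁶) = 0.014459 × 10⁹ W

14.46 megawatts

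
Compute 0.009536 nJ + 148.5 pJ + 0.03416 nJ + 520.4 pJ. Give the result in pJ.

712.596 pJ

In pJ:
  0.009536 nJ = 0.009536 × 10^3 pJ = 9.536
  148.5 pJ → 148.5
  0.03416 nJ = 0.03416 × 10^3 pJ = 34.16
  520.4 pJ → 520.4
Sum: 9.536 + 148.5 + 34.16 + 520.4 = 712.596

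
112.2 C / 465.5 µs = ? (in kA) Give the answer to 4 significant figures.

(112.2) / (465.5e-6) = 0.241031e6 A

241.0 kA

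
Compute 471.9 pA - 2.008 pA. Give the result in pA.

In pA:
  471.9 pA → 471.9
  2.008 pA → 2.008
Difference: 471.9 - 2.008 = 469.892

469.892 pA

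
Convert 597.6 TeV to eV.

tera = 10¹², (no prefix) = 10⁰; factor is 10¹².
597.6 × 10¹² = 597600000000000

597600000000000 eV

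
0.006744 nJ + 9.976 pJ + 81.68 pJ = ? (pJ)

In pJ:
  0.006744 nJ = 0.006744 × 10^3 pJ = 6.744
  9.976 pJ → 9.976
  81.68 pJ → 81.68
Sum: 6.744 + 9.976 + 81.68 = 98.4

98.4 pJ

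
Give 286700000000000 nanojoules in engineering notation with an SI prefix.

286.7 kilojoules

= 286.7 × 10³ joules; 10³ is kilo.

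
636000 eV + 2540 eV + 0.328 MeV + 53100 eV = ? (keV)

1019.64 keV

In keV:
  636000 eV = 636000e-3 keV = 636
  2540 eV = 2540e-3 keV = 2.54
  0.328 MeV = 0.328e3 keV = 328
  53100 eV = 53100e-3 keV = 53.1
Sum: 636 + 2.54 + 328 + 53.1 = 1019.64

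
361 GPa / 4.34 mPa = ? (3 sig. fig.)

83200000000000

(361e9) / (4.34e-3) = 83.18e12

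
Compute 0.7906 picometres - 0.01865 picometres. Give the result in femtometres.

In femtometres:
  0.7906 picometres = 0.7906 × 10^3 femtometres = 790.6
  0.01865 picometres = 0.01865 × 10^3 femtometres = 18.65
Difference: 790.6 - 18.65 = 771.95

771.95 femtometres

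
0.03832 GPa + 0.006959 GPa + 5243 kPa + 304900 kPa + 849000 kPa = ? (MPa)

In MPa:
  0.03832 GPa = 0.03832 × 10³ MPa = 38.32
  0.006959 GPa = 0.006959 × 10³ MPa = 6.959
  5243 kPa = 5243 × 10⁻³ MPa = 5.243
  304900 kPa = 304900 × 10⁻³ MPa = 304.9
  849000 kPa = 849000 × 10⁻³ MPa = 849
Sum: 38.32 + 6.959 + 5.243 + 304.9 + 849 = 1204.422

1204.422 MPa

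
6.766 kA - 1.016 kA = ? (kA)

5.75 kA

In kA:
  6.766 kA → 6.766
  1.016 kA → 1.016
Difference: 6.766 - 1.016 = 5.75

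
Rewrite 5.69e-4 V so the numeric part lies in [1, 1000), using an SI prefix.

569 µV

= 569e-6 V; 1e-6 is micro.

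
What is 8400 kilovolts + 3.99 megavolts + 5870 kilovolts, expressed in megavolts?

In megavolts:
  8400 kilovolts = 8400 × 10⁻³ megavolts = 8.4
  3.99 megavolts → 3.99
  5870 kilovolts = 5870 × 10⁻³ megavolts = 5.87
Sum: 8.4 + 3.99 + 5.87 = 18.26

18.26 megavolts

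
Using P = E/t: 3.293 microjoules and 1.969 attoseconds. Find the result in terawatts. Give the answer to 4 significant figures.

(3.293e-6) / (1.969e-18) = 1.67242e12 W

1.672 terawatts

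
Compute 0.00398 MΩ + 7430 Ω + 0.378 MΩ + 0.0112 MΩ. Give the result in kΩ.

In kΩ:
  0.00398 MΩ = 0.00398 × 10^3 kΩ = 3.98
  7430 Ω = 7430 × 10^-3 kΩ = 7.43
  0.378 MΩ = 0.378 × 10^3 kΩ = 378
  0.0112 MΩ = 0.0112 × 10^3 kΩ = 11.2
Sum: 3.98 + 7.43 + 378 + 11.2 = 400.61

400.61 kΩ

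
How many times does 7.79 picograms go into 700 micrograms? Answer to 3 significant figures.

(700 × 10⁻⁶) / (7.79 × 10⁻¹²) = 89.86 × 10⁶

89900000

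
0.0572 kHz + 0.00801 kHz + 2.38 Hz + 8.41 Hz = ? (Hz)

76 Hz

In Hz:
  0.0572 kHz = 0.0572 × 10³ Hz = 57.2
  0.00801 kHz = 0.00801 × 10³ Hz = 8.01
  2.38 Hz → 2.38
  8.41 Hz → 8.41
Sum: 57.2 + 8.01 + 2.38 + 8.41 = 76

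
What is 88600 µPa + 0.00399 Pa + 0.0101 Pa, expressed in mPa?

102.69 mPa

In mPa:
  88600 µPa = 88600 × 10^-3 mPa = 88.6
  0.00399 Pa = 0.00399 × 10^3 mPa = 3.99
  0.0101 Pa = 0.0101 × 10^3 mPa = 10.1
Sum: 88.6 + 3.99 + 10.1 = 102.69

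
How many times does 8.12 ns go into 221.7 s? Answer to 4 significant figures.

27300000000

(221.7) / (8.12 × 10⁻⁹) = 27.303 × 10⁹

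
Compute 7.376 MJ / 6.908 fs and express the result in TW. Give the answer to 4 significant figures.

1068000000 TW

(7.376 × 10⁶) / (6.908 × 10⁻¹⁵) = 1.06775 × 10²¹ W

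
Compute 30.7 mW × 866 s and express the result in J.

30.7e-3 × 866 = 26586.2e-3 J

26.5862 J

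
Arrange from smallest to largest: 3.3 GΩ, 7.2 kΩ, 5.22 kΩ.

5.22 kΩ < 7.2 kΩ < 3.3 GΩ

3.3 GΩ = 3300000000 Ω
7.2 kΩ = 7200 Ω
5.22 kΩ = 5220 Ω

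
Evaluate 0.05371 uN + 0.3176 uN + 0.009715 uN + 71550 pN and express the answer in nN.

452.575 nN

In nN:
  0.05371 uN = 0.05371 × 10³ nN = 53.71
  0.3176 uN = 0.3176 × 10³ nN = 317.6
  0.009715 uN = 0.009715 × 10³ nN = 9.715
  71550 pN = 71550 × 10⁻³ nN = 71.55
Sum: 53.71 + 317.6 + 9.715 + 71.55 = 452.575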